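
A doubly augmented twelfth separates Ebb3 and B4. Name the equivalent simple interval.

Each octave removed subtracts seven from the number: 12 − 7 = 5.
That makes a doubly augmented twelfth a compound doubly augmented fifth — an octave plus a doubly augmented fifth.

doubly augmented 5th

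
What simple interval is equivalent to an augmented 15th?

augmented 8th

Take out an octave (7 from the number): 15 − 7 = 8.
So an augmented fifteenth is an octave plus an augmented octave. The quality is unchanged.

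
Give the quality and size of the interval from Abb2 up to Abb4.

P15

A to A is the same letter name, plus 2 octaves, so the interval is some kind of fifteenth.
The perfect fifteenth spans 24 semitones, and Abb2 to Abb4 is exactly 24 semitones — so this is a perfect fifteenth.
(Equivalently, a compound perfect octave: a perfect octave plus an octave.)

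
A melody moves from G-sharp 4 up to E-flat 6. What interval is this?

G to E spans six letter names (G-A-B-C-D-E), plus an octave, so the interval is some kind of thirteenth.
A major thirteenth would be 21 semitones; G#4 to Eb6 is 19, two semitones narrower, so the interval is diminished.
(Equivalently, a compound diminished sixth: a diminished sixth plus an octave.)

d13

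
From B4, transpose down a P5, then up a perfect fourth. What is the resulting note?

Down a perfect fifth from B4: E4 (7 semitones down).
Up a perfect fourth from E4: A4 (5 semitones up).

A4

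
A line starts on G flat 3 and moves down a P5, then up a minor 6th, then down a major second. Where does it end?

G double-flat 3

Gb3 down a perfect fifth → Cb3 (7 semitones).
Up a minor sixth from Cb3: Abb3 (8 semitones up).
A major second down from Abb3 is Gbb3.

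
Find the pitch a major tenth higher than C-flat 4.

The tenth's letter: C up three letter names plus an octave → E.
Moving 16 semitones up from Cb4 (the size of a major tenth) reaches Eb5.

E-flat 5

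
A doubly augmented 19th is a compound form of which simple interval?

Take out 2 octaves (14 from the number): 19 − 14 = 5.
So a doubly augmented nineteenth is 2 octaves plus a doubly augmented fifth. The quality is unchanged.

doubly augmented fifth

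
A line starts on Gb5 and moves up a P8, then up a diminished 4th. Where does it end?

Gb5 up a perfect octave → Gb6 (12 semitones).
Gb6 up a diminished fourth → Cbb7 (4 semitones).

Cbb7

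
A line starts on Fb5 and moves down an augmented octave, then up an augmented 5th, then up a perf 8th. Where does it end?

Cb6

Fb5 down an augmented octave → Fbb4 (13 semitones).
An augmented fifth up from Fbb4 is Cb5.
Up a perfect octave from Cb5: Cb6 (12 semitones up).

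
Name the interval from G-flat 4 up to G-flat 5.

G to G is the same letter name, plus an octave, so the interval is some kind of octave.
Counting semitones, Gb4→Gb5 is 12, which is the perfect octave.

P8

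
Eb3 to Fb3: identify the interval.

E to F spans two letter names (E-F): a second.
At 1 semitone, Eb3→Fb3 falls one short of a major second: minor.

minor second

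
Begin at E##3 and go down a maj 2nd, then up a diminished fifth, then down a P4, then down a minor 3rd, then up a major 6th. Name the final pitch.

A##3

E##3 down a major second → D##3 (2 semitones).
A diminished fifth up from D##3 is A#3.
Down a perfect fourth from A#3: E#3 (5 semitones down).
E#3 down a minor third → C##3 (3 semitones).
C##3 up a major sixth → A##3 (9 semitones).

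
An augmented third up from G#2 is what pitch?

Three letter names up from G: B.
An augmented third spans 5 semitones, so from G#2 the target pitch is B##2.

B##2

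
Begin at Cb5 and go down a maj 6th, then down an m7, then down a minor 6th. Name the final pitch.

A major sixth down from Cb5 is Ebb4.
Down a minor seventh from Ebb4: Fb3 (10 semitones down).
A minor sixth down from Fb3 is Ab2.

Ab2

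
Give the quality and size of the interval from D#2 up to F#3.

D to F spans three letter names (D-E-F), plus an octave — that makes it a tenth of some quality.
A major tenth would be 16 semitones, but D#2 to F#3 is 15 — one semitone narrower, making it a minor tenth.
(Equivalently, a compound minor third: a minor third plus an octave.)

m10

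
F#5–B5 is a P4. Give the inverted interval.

perfect fifth

Inverted interval numbers add to nine, so a fourth pairs with a fifth (4 + 5 = 9).
Quality inverts too: perfect stays perfect. That makes the inversion a perfect fifth.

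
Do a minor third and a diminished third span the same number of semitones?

No

3 semitones (minor third) vs 2 semitones (diminished third): not equal.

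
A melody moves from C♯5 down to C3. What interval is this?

augmented fifteenth

Descending from C#5 to C3 is the same interval as ascending C3 to C#5.
C to C is the same letter name, plus 2 octaves: a fifteenth.
A perfect fifteenth would be 24 semitones; C3 to C#5 is 25, one semitone wider, so the interval is augmented.
(Equivalently, a compound augmented octave: an augmented octave plus an octave.)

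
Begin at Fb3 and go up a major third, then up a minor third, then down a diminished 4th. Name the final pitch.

Up a major third from Fb3: Ab3 (4 semitones up).
Up a minor third from Ab3: Cb4 (3 semitones up).
A diminished fourth down from Cb4 is G3.

G3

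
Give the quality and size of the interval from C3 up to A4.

C to A spans six letter names (C-D-E-F-G-A), plus an octave, so the interval is some kind of thirteenth.
C3 to A4 is 21 semitones, matching the major thirteenth exactly, so the quality is major.
(Equivalently, a compound major sixth: a major sixth plus an octave.)

major thirteenth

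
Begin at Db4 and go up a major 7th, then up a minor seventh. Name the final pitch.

Up a major seventh from Db4: C5 (11 semitones up).
A minor seventh up from C5 is Bb5.

Bb5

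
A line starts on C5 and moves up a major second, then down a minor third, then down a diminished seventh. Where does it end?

Up a major second from C5: D5 (2 semitones up).
Down a minor third from D5: B4 (3 semitones down).
B4 down a diminished seventh → C##4 (9 semitones).

C##4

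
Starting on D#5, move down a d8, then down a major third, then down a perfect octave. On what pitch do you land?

B#2

Down a diminished octave from D#5: D##4 (11 semitones down).
A major third down from D##4 is B#3.
Down a perfect octave from B#3: B#2 (12 semitones down).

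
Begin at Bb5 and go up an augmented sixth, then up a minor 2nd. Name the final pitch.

A6

Up an augmented sixth from Bb5: G#6 (10 semitones up).
G#6 up a minor second → A6 (1 semitone).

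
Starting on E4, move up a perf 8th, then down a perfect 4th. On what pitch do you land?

A perfect octave up from E4 is E5.
E5 down a perfect fourth → B4 (5 semitones).

B4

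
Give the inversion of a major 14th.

First reduce the compound major fourteenth to its simple form, a major seventh.
The rule of nine gives the new number: 9 − 7 = 2, so a seventh becomes a second.
And major becomes minor under inversion, so we get a minor second.

m2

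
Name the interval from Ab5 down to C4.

Descending from Ab5 to C4 is the same interval as ascending C4 to Ab5.
C to A spans six letter names (C-D-E-F-G-A), plus an octave — that makes it a thirteenth of some quality.
A major thirteenth would be 21 semitones, but C4 to Ab5 is 20 — one semitone narrower, making it a minor thirteenth.
(Equivalently, a compound minor sixth: a minor sixth plus an octave.)

m13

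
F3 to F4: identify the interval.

F to F is the same letter name, plus an octave, so the interval is some kind of octave.
F3 to F4 is 12 semitones, matching the perfect octave exactly, so the quality is perfect.

perfect octave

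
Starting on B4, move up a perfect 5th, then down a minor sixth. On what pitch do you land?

A#4

B4 up a perfect fifth → F#5 (7 semitones).
A minor sixth down from F#5 is A#4.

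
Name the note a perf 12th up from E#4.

B#5

Five letters up from E (plus an octave) reaches B.
Moving 19 semitones up from E#4 (the size of a perfect twelfth) reaches B#5.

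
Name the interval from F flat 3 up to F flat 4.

F to F is the same letter name, plus an octave: an octave.
Counting semitones, Fb3→Fb4 is 12, which is the perfect octave.

perfect 8th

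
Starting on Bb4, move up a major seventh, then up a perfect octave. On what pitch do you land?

Bb4 up a major seventh → A5 (11 semitones).
A perfect octave up from A5 is A6.

A6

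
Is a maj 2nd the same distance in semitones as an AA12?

No

2 semitones (major second) vs 21 semitones (doubly augmented twelfth): not equal.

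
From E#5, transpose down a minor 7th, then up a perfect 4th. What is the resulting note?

A minor seventh down from E#5 is F##4.
F##4 up a perfect fourth → B#4 (5 semitones).

B#4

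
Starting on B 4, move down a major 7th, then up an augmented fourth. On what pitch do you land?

A major seventh down from B4 is C4.
C4 up an augmented fourth → F#4 (6 semitones).

F sharp 4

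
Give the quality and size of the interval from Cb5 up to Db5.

M2

C to D spans two letter names (C-D), so the interval is some kind of second.
Cb5 to Db5 is 2 semitones, matching the major second exactly, so the quality is major.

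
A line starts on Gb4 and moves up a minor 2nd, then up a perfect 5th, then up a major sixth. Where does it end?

Cb6

A minor second up from Gb4 is Abb4.
Up a perfect fifth from Abb4: Ebb5 (7 semitones up).
Up a major sixth from Ebb5: Cb6 (9 semitones up).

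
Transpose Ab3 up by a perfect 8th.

Ab4

An octave keeps the letter name A, an octave up from A.
A perfect octave spans 12 semitones, so from Ab3 the target pitch is Ab4.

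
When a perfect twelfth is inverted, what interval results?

First reduce the compound perfect twelfth to its simple form, a perfect fifth.
Inverted interval numbers add to nine, so a fifth pairs with a fourth (5 + 4 = 9).
And perfect stays perfect under inversion, so we get a perfect fourth.

P4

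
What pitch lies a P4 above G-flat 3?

Four letter names up from G: C.
A perfect fourth spans 5 semitones, so from Gb3 the target pitch is Cb4.

C-flat 4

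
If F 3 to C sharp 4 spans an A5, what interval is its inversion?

diminished fourth

Inverted interval numbers add to nine, so a fifth pairs with a fourth (5 + 4 = 9).
And augmented becomes diminished under inversion, so we get a diminished fourth.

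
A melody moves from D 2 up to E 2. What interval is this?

M2

D to E spans two letter names (D-E), so the interval is some kind of second.
D2 to E2 is 2 semitones, matching the major second exactly, so the quality is major.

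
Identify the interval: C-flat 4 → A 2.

Descending from Cb4 to A2 is the same interval as ascending A2 to Cb4.
A to C spans three letter names (A-B-C), plus an octave — that makes it a tenth of some quality.
The major tenth is 16 semitones; here we have 14, two semitones narrower: diminished.
(Equivalently, a compound diminished third: a diminished third plus an octave.)

diminished tenth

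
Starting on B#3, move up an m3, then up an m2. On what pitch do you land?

B#3 up a minor third → D#4 (3 semitones).
A minor second up from D#4 is E4.

E4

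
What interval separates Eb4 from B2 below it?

Descending from Eb4 to B2 is the same interval as ascending B2 to Eb4.
B to E spans four letter names (B-C-D-E), plus an octave — that makes it an eleventh of some quality.
The perfect eleventh is 17 semitones; here we have 16, one semitone narrower: diminished.
(Equivalently, a compound diminished fourth: a diminished fourth plus an octave.)

diminished eleventh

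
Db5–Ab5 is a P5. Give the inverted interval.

Interval numbers invert to sum to nine: 5 + 4 = 9, so a fifth inverts to a fourth.
Quality inverts too: perfect stays perfect. That makes the inversion a perfect fourth.

perfect fourth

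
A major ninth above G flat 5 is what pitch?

A flat 6

The ninth's letter: G up two letter names plus an octave → A.
Moving 14 semitones up from Gb5 (the size of a major ninth) reaches Ab6.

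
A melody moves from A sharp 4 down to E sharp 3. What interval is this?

perfect eleventh

Descending from A#4 to E#3 is the same interval as ascending E#3 to A#4.
E to A spans four letter names (E-F-G-A), plus an octave: an eleventh.
The perfect eleventh spans 17 semitones, and E#3 to A#4 is exactly 17 semitones — so this is a perfect eleventh.
(Equivalently, a compound perfect fourth: a perfect fourth plus an octave.)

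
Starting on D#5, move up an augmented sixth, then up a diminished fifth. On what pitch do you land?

F##6

An augmented sixth up from D#5 is B##5.
B##5 up a diminished fifth → F##6 (6 semitones).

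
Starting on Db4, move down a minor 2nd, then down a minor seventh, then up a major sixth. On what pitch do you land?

B3

A minor second down from Db4 is C4.
Down a minor seventh from C4: D3 (10 semitones down).
A major sixth up from D3 is B3.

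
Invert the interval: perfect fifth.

perfect fourth

Interval numbers invert to sum to nine: 5 + 4 = 9, so a fifth inverts to a fourth.
And perfect stays perfect under inversion, so we get a perfect fourth.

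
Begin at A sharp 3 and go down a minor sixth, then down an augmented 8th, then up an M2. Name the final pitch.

A#3 down a minor sixth → C##3 (8 semitones).
Down an augmented octave from C##3: C#2 (13 semitones down).
A major second up from C#2 is D#2.

D sharp 2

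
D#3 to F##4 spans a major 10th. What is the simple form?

Each octave removed subtracts seven from the number: 10 − 7 = 3.
So a major tenth is an octave plus a major third. The quality is unchanged.

major third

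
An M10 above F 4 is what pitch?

A 5

The tenth's letter: F up three letter names plus an octave → A.
Moving 16 semitones up from F4 (the size of a major tenth) reaches A5.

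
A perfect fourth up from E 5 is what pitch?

The fourth takes the letter from E up to A.
A perfect fourth spans 5 semitones, so from E5 the target pitch is A5.

A 5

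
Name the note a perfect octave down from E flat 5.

The letter stays E (same as the start), shifted an octave down.
Moving 12 semitones down from Eb5 (the size of a perfect octave) reaches Eb4.

E flat 4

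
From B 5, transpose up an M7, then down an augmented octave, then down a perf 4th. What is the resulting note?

E 5

A major seventh up from B5 is A#6.
An augmented octave down from A#6 is A5.
A perfect fourth down from A5 is E5.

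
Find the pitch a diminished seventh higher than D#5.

C6

The seventh takes the letter from D up to C.
A diminished seventh is 9 semitones; 9 semitones up from D#5 gives C6.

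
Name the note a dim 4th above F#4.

Counting four letter names up from F lands on B.
Moving 4 semitones up from F#4 (the size of a diminished fourth) reaches Bb4.

Bb4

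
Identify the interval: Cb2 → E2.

C to E spans three letter names (C-D-E) — that makes it a third of some quality.
A major third would be 4 semitones; Cb2 to E2 is 5, one semitone wider, so the interval is augmented.

augmented 3rd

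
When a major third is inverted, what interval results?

Interval numbers invert to sum to nine: 3 + 6 = 9, so a third inverts to a sixth.
Quality inverts too: major becomes minor. That makes the inversion a minor sixth.

m6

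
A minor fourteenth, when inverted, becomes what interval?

First reduce the compound minor fourteenth to its simple form, a minor seventh.
The rule of nine gives the new number: 9 − 7 = 2, so a seventh becomes a second.
Quality inverts too: minor becomes major. That makes the inversion a major second.

major 2nd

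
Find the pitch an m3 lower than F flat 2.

D flat 2

Three letter names down from F: D.
A minor third spans 3 semitones, so from Fb2 the target pitch is Db2.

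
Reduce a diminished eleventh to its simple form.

Subtracting seven from the interval number removes an octave: 11 − 7 = 4.
Quality carries through unchanged, so the simple form is a diminished fourth.

diminished 4th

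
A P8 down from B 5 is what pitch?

B 4

For an octave the letter name doesn't change: still B, an octave down.
A perfect octave spans 12 semitones, so from B5 the target pitch is B4.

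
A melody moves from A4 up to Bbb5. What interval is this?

A to B spans two letter names (A-B), plus an octave: a ninth.
The major ninth is 14 semitones; here we have 12, two semitones narrower: diminished.

d9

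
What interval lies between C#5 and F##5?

augmented fourth

C to F spans four letter names (C-D-E-F), so the interval is some kind of fourth.
C#5 to F##5 spans 6 semitones — one semitone wider than the perfect fourth (5) — giving an augmented fourth.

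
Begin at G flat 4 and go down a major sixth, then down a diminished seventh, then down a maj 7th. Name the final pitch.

D flat 2

Gb4 down a major sixth → Bbb3 (9 semitones).
Bbb3 down a diminished seventh → C3 (9 semitones).
Down a major seventh from C3: Db2 (11 semitones down).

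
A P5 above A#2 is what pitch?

Five letter names up from A: E.
Moving 7 semitones up from A#2 (the size of a perfect fifth) reaches E#3.

E#3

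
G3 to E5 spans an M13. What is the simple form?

M6

Take out an octave (7 from the number): 13 − 7 = 6.
Quality carries through unchanged, so the simple form is a major sixth.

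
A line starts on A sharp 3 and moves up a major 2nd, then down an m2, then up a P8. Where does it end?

A double-sharp 4

A#3 up a major second → B#3 (2 semitones).
A minor second down from B#3 is A##3.
Up a perfect octave from A##3: A##4 (12 semitones up).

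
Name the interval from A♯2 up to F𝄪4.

M13

A to F spans six letter names (A-B-C-D-E-F), plus an octave: a thirteenth.
The major thirteenth spans 21 semitones, and A#2 to F##4 is exactly 21 semitones — so this is a major thirteenth.
(Equivalently, a compound major sixth: a major sixth plus an octave.)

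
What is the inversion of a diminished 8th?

Interval numbers invert to sum to nine: 8 + 1 = 9, so an octave inverts to a unison.
Quality inverts too: diminished becomes augmented. That makes the inversion an augmented unison.

augmented unison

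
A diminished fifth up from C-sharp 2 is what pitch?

The fifth takes the letter from C up to G.
A diminished fifth spans 6 semitones, so from C#2 the target pitch is G2.

G 2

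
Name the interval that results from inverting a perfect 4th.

Inverted interval numbers add to nine, so a fourth pairs with a fifth (4 + 5 = 9).
The quality also flips — perfect stays perfect — giving a perfect fifth.

P5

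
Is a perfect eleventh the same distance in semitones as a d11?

No

17 semitones (perfect eleventh) vs 16 semitones (diminished eleventh): not equal.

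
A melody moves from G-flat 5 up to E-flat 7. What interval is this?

major thirteenth

G to E spans six letter names (G-A-B-C-D-E), plus an octave — that makes it a thirteenth of some quality.
The major thirteenth spans 21 semitones, and Gb5 to Eb7 is exactly 21 semitones — so this is a major thirteenth.
(Equivalently, a compound major sixth: a major sixth plus an octave.)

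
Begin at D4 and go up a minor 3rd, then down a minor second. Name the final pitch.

D4 up a minor third → F4 (3 semitones).
F4 down a minor second → E4 (1 semitone).

E4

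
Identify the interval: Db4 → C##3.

Descending from Db4 to C##3 is the same interval as ascending C##3 to Db4.
C to D spans two letter names (C-D), plus an octave — that makes it a ninth of some quality.
The major ninth is 14 semitones; here we have 11, three semitones narrower: doubly diminished.

doubly diminished 9th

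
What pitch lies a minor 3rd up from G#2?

B2

The third takes the letter from G up to B.
A minor third is 3 semitones; 3 semitones up from G#2 gives B2.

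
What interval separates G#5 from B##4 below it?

d6

Descending from G#5 to B##4 is the same interval as ascending B##4 to G#5.
B to G spans six letter names (B-C-D-E-F-G) — that makes it a sixth of some quality.
A major sixth would be 9 semitones; B##4 to G#5 is 7, two semitones narrower, so the interval is diminished.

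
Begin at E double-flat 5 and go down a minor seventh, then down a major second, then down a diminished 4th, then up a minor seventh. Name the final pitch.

Down a minor seventh from Ebb5: Fb4 (10 semitones down).
A major second down from Fb4 is Ebb4.
A diminished fourth down from Ebb4 is Bb3.
Up a minor seventh from Bb3: Ab4 (10 semitones up).

A flat 4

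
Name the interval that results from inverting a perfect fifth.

perfect 4th

Interval numbers invert to sum to nine: 5 + 4 = 9, so a fifth inverts to a fourth.
The quality also flips — perfect stays perfect — giving a perfect fourth.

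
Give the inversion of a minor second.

Interval numbers invert to sum to nine: 2 + 7 = 9, so a second inverts to a seventh.
The quality also flips — minor becomes major — giving a major seventh.

M7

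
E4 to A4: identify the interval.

E to A spans four letter names (E-F-G-A) — that makes it a fourth of some quality.
The perfect fourth spans 5 semitones, and E4 to A4 is exactly 5 semitones — so this is a perfect fourth.

perfect fourth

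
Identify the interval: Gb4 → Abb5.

G to A spans two letter names (G-A), plus an octave — that makes it a ninth of some quality.
A major ninth would be 14 semitones, but Gb4 to Abb5 is 13 — one semitone narrower, making it a minor ninth.
(Equivalently, a compound minor second: a minor second plus an octave.)

minor ninth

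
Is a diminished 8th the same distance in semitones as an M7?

A diminished octave = 11 semitones = a major seventh; enharmonically equal.

Yes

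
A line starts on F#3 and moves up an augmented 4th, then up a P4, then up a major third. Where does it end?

G##4

Up an augmented fourth from F#3: B#3 (6 semitones up).
Up a perfect fourth from B#3: E#4 (5 semitones up).
E#4 up a major third → G##4 (4 semitones).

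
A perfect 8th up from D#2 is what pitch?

An octave keeps the letter name D, an octave up from D.
A perfect octave is 12 semitones; 12 semitones up from D#2 gives D#3.

D#3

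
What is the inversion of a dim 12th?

First reduce the compound diminished twelfth to its simple form, a diminished fifth.
Interval numbers invert to sum to nine: 5 + 4 = 9, so a fifth inverts to a fourth.
The quality also flips — diminished becomes augmented — giving an augmented fourth.

augmented fourth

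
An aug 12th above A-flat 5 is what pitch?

The twelfth's letter: A up five letter names plus an octave → E.
An augmented twelfth spans 20 semitones, so from Ab5 the target pitch is E7.

E 7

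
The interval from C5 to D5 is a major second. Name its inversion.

minor 7th

The rule of nine gives the new number: 9 − 2 = 7, so a second becomes a seventh.
Quality inverts too: major becomes minor. That makes the inversion a minor seventh.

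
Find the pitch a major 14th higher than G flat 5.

F 7

Counting seven letter names plus an octave up from G lands on F.
A major fourteenth spans 23 semitones, so from Gb5 the target pitch is F7.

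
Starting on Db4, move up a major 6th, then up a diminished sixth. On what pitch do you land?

Gbb5

A major sixth up from Db4 is Bb4.
Up a diminished sixth from Bb4: Gbb5 (7 semitones up).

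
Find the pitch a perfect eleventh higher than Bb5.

Four letters up from B (plus an octave) reaches E.
A perfect eleventh is 17 semitones; 17 semitones up from Bb5 gives Eb7.

Eb7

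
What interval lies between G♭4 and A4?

augmented second

G to A spans two letter names (G-A): a second.
Gb4 to A4 spans 3 semitones — one semitone wider than the major second (2) — giving an augmented second.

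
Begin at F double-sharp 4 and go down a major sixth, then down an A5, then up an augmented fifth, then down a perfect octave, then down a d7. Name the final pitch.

B double-sharp 1

Down a major sixth from F##4: A#3 (9 semitones down).
A#3 down an augmented fifth → D3 (8 semitones).
Up an augmented fifth from D3: A#3 (8 semitones up).
Down a perfect octave from A#3: A#2 (12 semitones down).
Down a diminished seventh from A#2: B##1 (9 semitones down).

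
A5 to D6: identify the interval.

perfect fourth

A to D spans four letter names (A-B-C-D): a fourth.
A5 to D6 is 5 semitones, matching the perfect fourth exactly, so the quality is perfect.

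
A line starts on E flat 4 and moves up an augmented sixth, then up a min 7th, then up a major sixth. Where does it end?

An augmented sixth up from Eb4 is C#5.
Up a minor seventh from C#5: B5 (10 semitones up).
B5 up a major sixth → G#6 (9 semitones).

G sharp 6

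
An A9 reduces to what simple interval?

Each octave removed subtracts seven from the number: 9 − 7 = 2.
So an augmented ninth is an octave plus an augmented second. The quality is unchanged.

A2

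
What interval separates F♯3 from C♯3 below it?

perfect fourth

Descending from F#3 to C#3 is the same interval as ascending C#3 to F#3.
C to F spans four letter names (C-D-E-F), so the interval is some kind of fourth.
The perfect fourth spans 5 semitones, and C#3 to F#3 is exactly 5 semitones — so this is a perfect fourth.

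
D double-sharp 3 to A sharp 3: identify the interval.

diminished 5th

D to A spans five letter names (D-E-F-G-A): a fifth.
D##3 to A#3 spans 6 semitones — one semitone narrower than the perfect fifth (7) — giving a diminished fifth.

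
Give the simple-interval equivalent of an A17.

augmented third

Each octave removed subtracts seven from the number: 17 − 14 = 3.
Quality carries through unchanged, so the simple form is an augmented third.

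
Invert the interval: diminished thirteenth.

augmented third

First reduce the compound diminished thirteenth to its simple form, a diminished sixth.
Inverted interval numbers add to nine, so a sixth pairs with a third (6 + 3 = 9).
The quality also flips — diminished becomes augmented — giving an augmented third.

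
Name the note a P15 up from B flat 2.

A fifteenth keeps the letter name B, two octaves up from B.
A perfect fifteenth is 24 semitones; 24 semitones up from Bb2 gives Bb4.

B flat 4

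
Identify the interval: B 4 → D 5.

B to D spans three letter names (B-C-D) — that makes it a third of some quality.
B4 to D5 is 3 semitones, a half step short of the major third (4), so this is minor.

minor third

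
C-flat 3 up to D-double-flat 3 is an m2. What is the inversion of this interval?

Inverted interval numbers add to nine, so a second pairs with a seventh (2 + 7 = 9).
The quality also flips — minor becomes major — giving a major seventh.

major 7th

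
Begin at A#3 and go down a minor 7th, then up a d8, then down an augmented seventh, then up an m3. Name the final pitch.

Down a minor seventh from A#3: B#2 (10 semitones down).
B#2 up a diminished octave → B3 (11 semitones).
B3 down an augmented seventh → Cb3 (12 semitones).
Up a minor third from Cb3: Ebb3 (3 semitones up).

Ebb3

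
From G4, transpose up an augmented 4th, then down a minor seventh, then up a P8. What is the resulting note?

D#5

An augmented fourth up from G4 is C#5.
Down a minor seventh from C#5: D#4 (10 semitones down).
A perfect octave up from D#4 is D#5.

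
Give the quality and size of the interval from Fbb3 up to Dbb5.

major thirteenth

F to D spans six letter names (F-G-A-B-C-D), plus an octave: a thirteenth.
Counting semitones, Fbb3→Dbb5 is 21, which is the major thirteenth.
(Equivalently, a compound major sixth: a major sixth plus an octave.)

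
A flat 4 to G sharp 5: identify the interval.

A to G spans seven letter names (A-B-C-D-E-F-G), so the interval is some kind of seventh.
Ab4 to G#5 spans 12 semitones — one semitone wider than the major seventh (11) — giving an augmented seventh.

augmented 7th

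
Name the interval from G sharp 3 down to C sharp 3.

P5

Descending from G#3 to C#3 is the same interval as ascending C#3 to G#3.
C to G spans five letter names (C-D-E-F-G) — that makes it a fifth of some quality.
The perfect fifth spans 7 semitones, and C#3 to G#3 is exactly 7 semitones — so this is a perfect fifth.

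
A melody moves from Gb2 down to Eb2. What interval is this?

minor third

Descending from Gb2 to Eb2 is the same interval as ascending Eb2 to Gb2.
E to G spans three letter names (E-F-G) — that makes it a third of some quality.
A major third would be 4 semitones, but Eb2 to Gb2 is 3 — one semitone narrower, making it a minor third.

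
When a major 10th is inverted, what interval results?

minor 6th

First reduce the compound major tenth to its simple form, a major third.
Interval numbers invert to sum to nine: 3 + 6 = 9, so a third inverts to a sixth.
Quality inverts too: major becomes minor. That makes the inversion a minor sixth.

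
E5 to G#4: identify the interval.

minor sixth

Descending from E5 to G#4 is the same interval as ascending G#4 to E5.
G to E spans six letter names (G-A-B-C-D-E): a sixth.
G#4 to E5 is 8 semitones, a half step short of the major sixth (9), so this is minor.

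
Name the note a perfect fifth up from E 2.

Counting five letter names up from E lands on B.
A perfect fifth spans 7 semitones, so from E2 the target pitch is B2.

B 2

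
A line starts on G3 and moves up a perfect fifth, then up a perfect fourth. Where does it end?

G3 up a perfect fifth → D4 (7 semitones).
D4 up a perfect fourth → G4 (5 semitones).

G4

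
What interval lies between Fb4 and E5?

F to E spans seven letter names (F-G-A-B-C-D-E): a seventh.
The major seventh is 11 semitones; here we have 12, one semitone wider: augmented.

augmented seventh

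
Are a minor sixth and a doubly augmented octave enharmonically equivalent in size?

No

8 semitones (minor sixth) vs 14 semitones (doubly augmented octave): not equal.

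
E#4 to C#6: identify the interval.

E to C spans six letter names (E-F-G-A-B-C), plus an octave, so the interval is some kind of thirteenth.
E#4 to C#6 is 20 semitones, a half step short of the major thirteenth (21), so this is minor.
(Equivalently, a compound minor sixth: a minor sixth plus an octave.)

minor thirteenth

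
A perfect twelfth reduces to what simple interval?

perfect fifth

Each octave removed subtracts seven from the number: 12 − 7 = 5.
So a perfect twelfth is an octave plus a perfect fifth. The quality is unchanged.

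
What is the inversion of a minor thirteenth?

First reduce the compound minor thirteenth to its simple form, a minor sixth.
The rule of nine gives the new number: 9 − 6 = 3, so a sixth becomes a third.
And minor becomes major under inversion, so we get a major third.

M3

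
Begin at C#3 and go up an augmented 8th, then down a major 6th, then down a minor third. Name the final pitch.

C#3 up an augmented octave → C##4 (13 semitones).
C##4 down a major sixth → E#3 (9 semitones).
E#3 down a minor third → C##3 (3 semitones).

C##3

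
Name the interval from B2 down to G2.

major 3rd

Descending from B2 to G2 is the same interval as ascending G2 to B2.
G to B spans three letter names (G-A-B) — that makes it a third of some quality.
The major third spans 4 semitones, and G2 to B2 is exactly 4 semitones — so this is a major third.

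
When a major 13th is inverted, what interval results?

First reduce the compound major thirteenth to its simple form, a major sixth.
Inverted interval numbers add to nine, so a sixth pairs with a third (6 + 3 = 9).
The quality also flips — major becomes minor — giving a minor third.

minor 3rd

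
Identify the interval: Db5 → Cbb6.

D to C spans seven letter names (D-E-F-G-A-B-C) — that makes it a seventh of some quality.
Db5 to Cbb6 spans 9 semitones — two semitones narrower than the major seventh (11) — giving a diminished seventh.

diminished seventh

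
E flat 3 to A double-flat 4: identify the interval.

E to A spans four letter names (E-F-G-A), plus an octave, so the interval is some kind of eleventh.
The perfect eleventh is 17 semitones; here we have 16, one semitone narrower: diminished.
(Equivalently, a compound diminished fourth: a diminished fourth plus an octave.)

diminished eleventh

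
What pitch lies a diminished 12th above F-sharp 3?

Counting five letter names plus an octave up from F lands on C.
A diminished twelfth is 18 semitones; 18 semitones up from F#3 gives C5.

C 5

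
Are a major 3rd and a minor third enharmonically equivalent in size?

No

A major third spans 4 semitones; a minor third spans 3 semitones. They differ by 1.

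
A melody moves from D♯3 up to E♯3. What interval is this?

major second

D to E spans two letter names (D-E), so the interval is some kind of second.
Counting semitones, D#3→E#3 is 2, which is the major second.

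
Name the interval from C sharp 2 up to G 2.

diminished fifth

C to G spans five letter names (C-D-E-F-G): a fifth.
C#2 to G2 spans 6 semitones — one semitone narrower than the perfect fifth (7) — giving a diminished fifth.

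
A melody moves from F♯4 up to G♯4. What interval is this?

F to G spans two letter names (F-G), so the interval is some kind of second.
F#4 to G#4 is 2 semitones, matching the major second exactly, so the quality is major.

major second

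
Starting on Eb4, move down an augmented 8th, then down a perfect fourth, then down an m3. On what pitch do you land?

Down an augmented octave from Eb4: Ebb3 (13 semitones down).
Down a perfect fourth from Ebb3: Bbb2 (5 semitones down).
Down a minor third from Bbb2: Gb2 (3 semitones down).

Gb2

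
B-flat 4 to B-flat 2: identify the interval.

perfect fifteenth

Descending from Bb4 to Bb2 is the same interval as ascending Bb2 to Bb4.
B to B is the same letter name, plus 2 octaves: a fifteenth.
The perfect fifteenth spans 24 semitones, and Bb2 to Bb4 is exactly 24 semitones — so this is a perfect fifteenth.
(Equivalently, a compound perfect octave: a perfect octave plus an octave.)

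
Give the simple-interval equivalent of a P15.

P8

Each octave removed subtracts seven from the number: 15 − 7 = 8.
That makes a perfect fifteenth a compound perfect octave — an octave plus a perfect octave.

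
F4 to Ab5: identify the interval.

F to A spans three letter names (F-G-A), plus an octave, so the interval is some kind of tenth.
A major tenth would be 16 semitones, but F4 to Ab5 is 15 — one semitone narrower, making it a minor tenth.
(Equivalently, a compound minor third: a minor third plus an octave.)

m10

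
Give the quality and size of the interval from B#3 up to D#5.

B to D spans three letter names (B-C-D), plus an octave — that makes it a tenth of some quality.
At 15 semitones, B#3→D#5 falls one short of a major tenth: minor.
(Equivalently, a compound minor third: a minor third plus an octave.)

minor 10th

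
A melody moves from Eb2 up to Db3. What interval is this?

m7

E to D spans seven letter names (E-F-G-A-B-C-D), so the interval is some kind of seventh.
A major seventh would be 11 semitones, but Eb2 to Db3 is 10 — one semitone narrower, making it a minor seventh.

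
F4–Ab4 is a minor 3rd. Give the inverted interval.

Interval numbers invert to sum to nine: 3 + 6 = 9, so a third inverts to a sixth.
And minor becomes major under inversion, so we get a major sixth.

major sixth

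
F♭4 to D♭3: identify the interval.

minor tenth

Descending from Fb4 to Db3 is the same interval as ascending Db3 to Fb4.
D to F spans three letter names (D-E-F), plus an octave: a tenth.
At 15 semitones, Db3→Fb4 falls one short of a major tenth: minor.
(Equivalently, a compound minor third: a minor third plus an octave.)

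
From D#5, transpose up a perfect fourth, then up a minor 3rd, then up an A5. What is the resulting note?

Up a perfect fourth from D#5: G#5 (5 semitones up).
G#5 up a minor third → B5 (3 semitones).
B5 up an augmented fifth → F##6 (8 semitones).

F##6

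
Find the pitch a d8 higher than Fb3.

An octave keeps the letter name F, an octave up from F.
Moving 11 semitones up from Fb3 (the size of a diminished octave) reaches Fbb4.

Fbb4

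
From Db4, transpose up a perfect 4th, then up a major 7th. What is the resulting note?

F5

Db4 up a perfect fourth → Gb4 (5 semitones).
Gb4 up a major seventh → F5 (11 semitones).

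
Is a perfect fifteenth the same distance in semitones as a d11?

A perfect fifteenth is 24 semitones but a diminished eleventh is 16 semitones — different sizes.

No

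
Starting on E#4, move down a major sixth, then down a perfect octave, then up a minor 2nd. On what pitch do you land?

E#4 down a major sixth → G#3 (9 semitones).
A perfect octave down from G#3 is G#2.
G#2 up a minor second → A2 (1 semitone).

A2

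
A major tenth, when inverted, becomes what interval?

minor 6th

First reduce the compound major tenth to its simple form, a major third.
The rule of nine gives the new number: 9 − 3 = 6, so a third becomes a sixth.
And major becomes minor under inversion, so we get a minor sixth.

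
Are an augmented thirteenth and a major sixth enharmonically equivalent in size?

No

An augmented thirteenth is 22 semitones but a major sixth is 9 semitones — different sizes.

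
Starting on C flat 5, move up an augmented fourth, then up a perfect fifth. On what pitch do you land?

Cb5 up an augmented fourth → F5 (6 semitones).
F5 up a perfect fifth → C6 (7 semitones).

C 6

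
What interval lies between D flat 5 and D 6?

augmented octave

D to D is the same letter name, plus an octave: an octave.
A perfect octave would be 12 semitones; Db5 to D6 is 13, one semitone wider, so the interval is augmented.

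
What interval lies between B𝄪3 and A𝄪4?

B to A spans seven letter names (B-C-D-E-F-G-A): a seventh.
At 10 semitones, B##3→A##4 falls one short of a major seventh: minor.

m7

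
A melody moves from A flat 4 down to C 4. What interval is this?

minor sixth

Descending from Ab4 to C4 is the same interval as ascending C4 to Ab4.
C to A spans six letter names (C-D-E-F-G-A), so the interval is some kind of sixth.
A major sixth would be 9 semitones, but C4 to Ab4 is 8 — one semitone narrower, making it a minor sixth.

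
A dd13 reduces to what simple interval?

doubly diminished 6th

Each octave removed subtracts seven from the number: 13 − 7 = 6.
Quality carries through unchanged, so the simple form is a doubly diminished sixth.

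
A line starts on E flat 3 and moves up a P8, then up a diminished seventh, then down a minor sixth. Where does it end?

Eb3 up a perfect octave → Eb4 (12 semitones).
Eb4 up a diminished seventh → Dbb5 (9 semitones).
Dbb5 down a minor sixth → Fb4 (8 semitones).

F flat 4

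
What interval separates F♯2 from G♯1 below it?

Descending from F#2 to G#1 is the same interval as ascending G#1 to F#2.
G to F spans seven letter names (G-A-B-C-D-E-F): a seventh.
At 10 semitones, G#1→F#2 falls one short of a major seventh: minor.

m7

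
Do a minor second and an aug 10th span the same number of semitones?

A minor second is 1 semitone but an augmented tenth is 17 semitones — different sizes.

No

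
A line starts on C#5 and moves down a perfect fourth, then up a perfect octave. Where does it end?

A perfect fourth down from C#5 is G#4.
G#4 up a perfect octave → G#5 (12 semitones).

G#5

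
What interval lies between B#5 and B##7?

augmented 15th

B to B is the same letter name, plus 2 octaves, so the interval is some kind of fifteenth.
B#5 to B##7 spans 25 semitones — one semitone wider than the perfect fifteenth (24) — giving an augmented fifteenth.
(Equivalently, a compound augmented octave: an augmented octave plus an octave.)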